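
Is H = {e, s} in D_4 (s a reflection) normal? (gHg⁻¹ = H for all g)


H = {e, s} in D_4 (s a reflection)
r·s·r⁻¹ = sr⁻² ≠ s for n ≥ 3, so {e, s} is not closed under conjugation

No, not a normal subgroup


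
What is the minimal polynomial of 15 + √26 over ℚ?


Let α = 15 + √26. Then α - 15 = √26, so (α - 15)² = 26, giving α² - 30α + 199 = 0. Degree 2 and α ∉ ℚ, so this is the minimal polynomial.

Minimal polynomial: x² - 30x + 199


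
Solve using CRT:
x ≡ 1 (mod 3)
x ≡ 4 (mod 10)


m₁ = 3, m₂ = 10, gcd = 1, so CRT applies. M = m₁·m₂ = 30
Let M₁ = M/m₁ = 10, M₂ = M/m₂ = 3
Find y₁ ≡ M₁⁻¹ (mod m₁): 10⁻¹ ≡ 1 (mod 3)
Find y₂ ≡ M₂⁻¹ (mod m₂): 3⁻¹ ≡ 7 (mod 10)
x = a₁·M₁·y₁ + a₂·M₂·y₂ = 1·10·1 + 4·3·7 = 94
Reduce mod 30: x ≡ 4
Check: 4 mod 3 = 1 ✓, 4 mod 10 = 4 ✓

x ≡ 4 (mod 30)


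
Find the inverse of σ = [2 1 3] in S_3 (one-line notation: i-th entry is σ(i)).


To find σ⁻¹, swap domain and range:
σ(1) = 2 → σ⁻¹(2) = 1
σ(2) = 1 → σ⁻¹(1) = 2
σ(3) = 3 → σ⁻¹(3) = 3

σ⁻¹ = [2 1 3]


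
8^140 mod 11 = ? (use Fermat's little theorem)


Fermat's little theorem: if p is prime and gcd(a,p)=1, then a^(p-1) ≡ 1 (mod p)
p = 11 is prime, gcd(8,11) = 1
Reduce exponent: 140 mod 10 = 0
So 8^140 ≡ 8^0 (mod 11)
8^0 = 1

8^140 ≡ 1 (mod 11)


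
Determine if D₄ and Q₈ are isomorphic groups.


Comparing D₄ and Q₈:
D₄ has 5 elements of order 2; Q₈ has only 1

No, D₄ ≇ Q₈


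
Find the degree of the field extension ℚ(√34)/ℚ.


√34 has minimal polynomial x² - 34 (irreducible over ℚ since 34 is squarefree)

[ℚ(√34)/ℚ] = 2


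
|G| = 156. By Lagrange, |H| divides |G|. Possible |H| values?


Lagrange's theorem: |H| divides |G|
|G| = 156
Divisors of 156: 1, 2, 3, 4, 6, 12, 13, 26, 39, 52, 78, 156

Possible subgroup orders: {1, 2, 3, 4, 6, 12, 13, 26, 39, 52, 78, 156}


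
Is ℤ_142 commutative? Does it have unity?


ℤ_142 is a commutative ring with unity 1; 142 = 2×71 is composite, so 2·71 ≡ 0 gives zero divisors (not an integral domain)
Commutative: Yes
Integral domain: No
Has unity: Yes

ℤ_142: Commutative=Yes, Unity=Yes


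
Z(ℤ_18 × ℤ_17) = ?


Z(G) = {g ∈ G | gx = xg for all x ∈ G}
Direct product of abelian groups is abelian, so Z(G) = G

Z(ℤ_18 × ℤ_17) = ℤ_18 × ℤ_17


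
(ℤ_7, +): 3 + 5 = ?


Operation: addition mod 7
3 + 5 = (a + b) mod 7 with a = 3, b = 5

3 + 5 = 1


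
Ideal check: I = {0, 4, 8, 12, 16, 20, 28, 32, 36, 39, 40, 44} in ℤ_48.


Check ideal conditions for I = {0, 4, 8, 12, 16, 20, 28, 32, 36, 39, 40, 44} in ℤ_48:
(1) I is an additive subgroup? No
(2) For r ∈ ℤ_48 and a ∈ I: r·a ∈ I? No  [counterexample: r=2, a=12, r·a mod 48 = 24 ∉ I]

No, I is not an ideal of ℤ_48


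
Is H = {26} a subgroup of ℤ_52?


Subgroup test for H = {26} in (ℤ_52, +):
(1) 0 ∈ H? No
(2) Closure: for all a,b ∈ H, (a+b) mod 52 ∈ H? No  [counterexample: 26 + 26 = 0 ∉ H]
(3) Inverses: for all a ∈ H, -a mod 52 ∈ H? Yes

No, H is not a subgroup of ℤ_52


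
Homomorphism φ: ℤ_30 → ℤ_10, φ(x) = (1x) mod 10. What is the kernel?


Kernel = preimage of identity
ker(φ) = {x ∈ ℤ_30 : 1x ≡ 0 (mod 10)}. Since 10 | 30, φ is well-defined. The kernel is the cyclic subgroup ⟨10⟩ of ℤ_30 (order 3), i.e. {0, 10, 20}

ker(φ) = {0, 10, 20}


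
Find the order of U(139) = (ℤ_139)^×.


U(n) is the group of units mod n; |U(n)| = φ(n)
|U(139)| = φ(139) = 138

|U(139) = (ℤ_139)^×| = 138


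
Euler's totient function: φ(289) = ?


Factor n: 289 = 17^2
φ(n) = n · ∏(1 - 1/p) over distinct primes p | n
φ(289) = 289 · (1 - 1/17) = 272

φ(289) = 272


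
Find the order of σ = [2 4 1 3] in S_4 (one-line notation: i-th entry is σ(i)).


Cycle decomposition: (1 2 4 3)
Cycle lengths: 4
Order = lcm(4) = 4

ord(σ) = 4


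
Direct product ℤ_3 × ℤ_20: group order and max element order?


|ℤ_3 × ℤ_20| = 3 × 20 = 60
Max element order = lcm(3,20) = 60
Cyclic? Yes (gcd=1)

|ℤ_3×ℤ_20| = 60, max element order = 60


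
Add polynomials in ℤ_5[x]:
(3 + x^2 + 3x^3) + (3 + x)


Add coefficients mod 5:
x^0: 3 + 3 = 1 (mod 5)
x^1: 0 + 1 = 1 (mod 5)
x^2: 1 + 0 = 1 (mod 5)
x^3: 3 + 0 = 3 (mod 5)
Result: 1 + x + x^2 + 3x^3

f + g = 1 + x + x^2 + 3x^3


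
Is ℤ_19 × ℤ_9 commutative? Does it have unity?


Direct product ring; commutative with unity (1,1); but (1,0)·(0,1) = (0,0) gives zero divisors, so not an integral domain
Commutative: Yes
Integral domain: No
Has unity: Yes

ℤ_19 × ℤ_9: Commutative=Yes, Unity=Yes


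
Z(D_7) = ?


Z(G) = {g ∈ G | gx = xg for all x ∈ G}
For odd n, Z(D_n) = {e}: no nontrivial rotation commutes with all reflections

Z(D_7) = {e}


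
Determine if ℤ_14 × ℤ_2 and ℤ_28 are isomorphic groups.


Comparing ℤ_14 × ℤ_2 and ℤ_28:
gcd(14,2) = 2 ≠ 1. Max element order in ℤ_14×ℤ_2 is lcm(14,2) = 14 < 28, so it has no element of order 28

No, ℤ_14 × ℤ_2 ≇ ℤ_28


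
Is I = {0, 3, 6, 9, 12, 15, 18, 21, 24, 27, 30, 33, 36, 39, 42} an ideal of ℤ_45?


Check ideal conditions for I = {0, 3, 6, 9, 12, 15, 18, 21, 24, 27, 30, 33, 36, 39, 42} in ℤ_45:
(1) I is an additive subgroup? Yes
(2) For r ∈ ℤ_45 and a ∈ I: r·a ∈ I? Yes

Yes, I is an ideal of ℤ_45


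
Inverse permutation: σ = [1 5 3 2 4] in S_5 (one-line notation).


To find σ⁻¹, swap domain and range:
σ(1) = 1 → σ⁻¹(1) = 1
σ(2) = 5 → σ⁻¹(5) = 2
σ(3) = 3 → σ⁻¹(3) = 3
σ(4) = 2 → σ⁻¹(2) = 4
σ(5) = 4 → σ⁻¹(4) = 5

σ⁻¹ = [1 4 3 5 2]


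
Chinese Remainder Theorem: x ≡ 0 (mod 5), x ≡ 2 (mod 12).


m₁ = 5, m₂ = 12, gcd = 1, so CRT applies. M = m₁·m₂ = 60
Let M₁ = M/m₁ = 12, M₂ = M/m₂ = 5
Find y₁ ≡ M₁⁻¹ (mod m₁): 12⁻¹ ≡ 3 (mod 5)
Find y₂ ≡ M₂⁻¹ (mod m₂): 5⁻¹ ≡ 5 (mod 12)
x = a₁·M₁·y₁ + a₂·M₂·y₂ = 0·12·3 + 2·5·5 = 50
Reduce mod 60: x ≡ 50
Check: 50 mod 5 = 0 ✓, 50 mod 12 = 2 ✓

x ≡ 50 (mod 60)


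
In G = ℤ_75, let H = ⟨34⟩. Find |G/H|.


|⟨34⟩| = n / gcd(34, 75) = 75 / 1 = 75
H is normal (ℤ_75 is abelian).
|G/H| = |G| / |H| = 75 / 75 = 1

|G/H| = 1


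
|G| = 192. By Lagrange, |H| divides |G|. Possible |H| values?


Lagrange's theorem: |H| divides |G|
|G| = 192
Divisors of 192: 1, 2, 3, 4, 6, 8, 12, 16, 24, 32, 48, 64, 96, 192

Possible subgroup orders: {1, 2, 3, 4, 6, 8, 12, 16, 24, 32, 48, 64, 96, 192}


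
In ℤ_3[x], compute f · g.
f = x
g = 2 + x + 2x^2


Expand and collect like terms; reduce coefficients mod 3:
x^0: 0·2 = 0 ≡ 0 (mod 3)
x^1: 0·1 + 1·2 = 2 ≡ 2 (mod 3)
x^2: 0·2 + 1·1 = 1 ≡ 1 (mod 3)
x^3: 1·2 = 2 ≡ 2 (mod 3)
Result: 2x + x^2 + 2x^3

f · g = 2x + x^2 + 2x^3


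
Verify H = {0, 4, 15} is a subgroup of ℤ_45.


Subgroup test for H = {0, 4, 15} in (ℤ_45, +):
(1) 0 ∈ H? Yes
(2) Closure: for all a,b ∈ H, (a+b) mod 45 ∈ H? No  [counterexample: 4 + 4 = 8 ∉ H]
(3) Inverses: for all a ∈ H, -a mod 45 ∈ H? No

No, H is not a subgroup of ℤ_45


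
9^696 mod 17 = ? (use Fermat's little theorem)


Fermat's little theorem: if p is prime and gcd(a,p)=1, then a^(p-1) ≡ 1 (mod p)
p = 17 is prime, gcd(9,17) = 1
Reduce exponent: 696 mod 16 = 8
So 9^696 ≡ 9^8 (mod 17)
9^8 mod 17 = 1

9^696 ≡ 1 (mod 17)


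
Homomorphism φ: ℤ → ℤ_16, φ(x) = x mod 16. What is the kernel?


Kernel = preimage of identity
ker(φ) = {x ∈ ℤ : x ≡ 0 (mod 16)} = 16ℤ = {0, ±16, ±32, ...}

ker(φ) = 16ℤ


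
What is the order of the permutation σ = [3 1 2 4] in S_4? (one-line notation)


Cycle decomposition: (1 3 2)
Cycle lengths: 3
Order = lcm(3) = 3

ord(σ) = 3


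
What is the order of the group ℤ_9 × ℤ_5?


|A × B| = |A| · |B|
|ℤ_9 × ℤ_5| = 9 × 5 = 45

|ℤ_9 × ℤ_5| = 45


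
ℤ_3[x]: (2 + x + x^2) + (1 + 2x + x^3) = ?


Add coefficients mod 3:
x^0: 2 + 1 = 0 (mod 3)
x^1: 1 + 2 = 0 (mod 3)
x^2: 1 + 0 = 1 (mod 3)
x^3: 0 + 1 = 1 (mod 3)
Result: x^2 + x^3

f + g = x^2 + x^3


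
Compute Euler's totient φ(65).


Factor n: 65 = 5 × 13
φ(n) = n · ∏(1 - 1/p) over distinct primes p | n
φ(65) = 65 · (1 - 1/5) · (1 - 1/13) = 48

φ(65) = 48


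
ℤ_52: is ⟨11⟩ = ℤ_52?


g generates ℤ_n iff gcd(g, n) = 1
gcd(11, 52) = 1
Since gcd = 1, 11 is a generator.

Yes, 11 generates ℤ_52


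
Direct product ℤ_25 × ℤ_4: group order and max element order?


|ℤ_25 × ℤ_4| = 25 × 4 = 100
Max element order = lcm(25,4) = 100
Cyclic? Yes (gcd=1)

|ℤ_25×ℤ_4| = 100, max element order = 100


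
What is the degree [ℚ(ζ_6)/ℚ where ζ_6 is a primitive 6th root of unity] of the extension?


[ℚ(ζ_n):ℚ] = deg Φ_n(x) = φ(n). Here φ(6) = 2

[ℚ(ζ_6)/ℚ where ζ_6 is a primitive 6th root of unity] = 2


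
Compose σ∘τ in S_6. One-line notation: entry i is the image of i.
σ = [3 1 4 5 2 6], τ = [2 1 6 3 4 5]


σ∘τ: apply τ first, then σ
1 →τ 2 →σ 1
2 →τ 1 →σ 3
3 →τ 6 →σ 6
4 →τ 3 →σ 4
5 →τ 4 →σ 5
6 →τ 5 →σ 2

σ∘τ = [1 3 6 4 5 2]


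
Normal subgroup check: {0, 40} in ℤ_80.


H = {0, 40} in ℤ_80
ℤ_80 is abelian; every subgroup of an abelian group is normal

Yes, normal subgroup


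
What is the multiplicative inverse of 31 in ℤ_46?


Use the extended Euclidean algorithm to write 1 = 31·s + 46·t; then s mod 46 is the inverse.
Euclidean algorithm:
  31 = 0·46 + 31
  46 = 1·31 + 15
  31 = 2·15 + 1
  15 = 15·1 + 0
gcd(31,46) = 1
Back-substitution gives: 31·(3) + 46·(-2) = 1
So 31⁻¹ ≡ 3 ≡ 3 (mod 46)
Check: 31 × 3 = 93 ≡ 1 (mod 46) ✓

31⁻¹ ≡ 3 (mod 46)


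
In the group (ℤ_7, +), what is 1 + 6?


Operation: addition mod 7
1 + 6 = (a + b) mod 7 with a = 1, b = 6

1 + 6 = 0


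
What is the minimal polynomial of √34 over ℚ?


√34 satisfies x² - 34 = 0, irreducible over ℚ since 34 is squarefree

Minimal polynomial: x² - 34


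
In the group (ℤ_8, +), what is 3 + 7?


Operation: addition mod 8
3 + 7 = (a + b) mod 8 with a = 3, b = 7

3 + 7 = 2


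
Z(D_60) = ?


Z(G) = {g ∈ G | gx = xg for all x ∈ G}
For even n, Z(D_n) = {e, r^(n/2)}: the 180° rotation r^30 commutes with every reflection and rotation

Z(D_60) = {e, r^30}


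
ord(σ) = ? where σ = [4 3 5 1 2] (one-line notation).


Cycle decomposition: (1 4) (2 3 5)
Cycle lengths: 2, 3
Order = lcm(2, 3) = 6

ord(σ) = 6


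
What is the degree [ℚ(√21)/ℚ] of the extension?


√21 has minimal polynomial x² - 21 (irreducible over ℚ since 21 is squarefree)

[ℚ(√21)/ℚ] = 2


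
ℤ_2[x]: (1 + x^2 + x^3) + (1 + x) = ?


Add coefficients mod 2:
x^0: 1 + 1 = 0 (mod 2)
x^1: 0 + 1 = 1 (mod 2)
x^2: 1 + 0 = 1 (mod 2)
x^3: 1 + 0 = 1 (mod 2)
Result: x + x^2 + x^3

f + g = x + x^2 + x^3


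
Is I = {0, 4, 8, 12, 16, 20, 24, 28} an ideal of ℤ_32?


Check ideal conditions for I = {0, 4, 8, 12, 16, 20, 24, 28} in ℤ_32:
(1) I is an additive subgroup? Yes
(2) For r ∈ ℤ_32 and a ∈ I: r·a ∈ I? Yes

Yes, I is an ideal of ℤ_32


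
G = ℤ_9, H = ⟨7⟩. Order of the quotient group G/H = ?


|⟨7⟩| = n / gcd(7, 9) = 9 / 1 = 9
H is normal (ℤ_9 is abelian).
|G/H| = |G| / |H| = 9 / 9 = 1

|G/H| = 1


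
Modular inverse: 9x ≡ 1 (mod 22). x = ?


Use the extended Euclidean algorithm to write 1 = 9·s + 22·t; then s mod 22 is the inverse.
Euclidean algorithm:
  9 = 0·22 + 9
  22 = 2·9 + 4
  9 = 2·4 + 1
  4 = 4·1 + 0
gcd(9,22) = 1
Back-substitution gives: 9·(5) + 22·(-2) = 1
So 9⁻¹ ≡ 5 ≡ 5 (mod 22)
Check: 9 × 5 = 45 ≡ 1 (mod 22) ✓

9⁻¹ ≡ 5 (mod 22)


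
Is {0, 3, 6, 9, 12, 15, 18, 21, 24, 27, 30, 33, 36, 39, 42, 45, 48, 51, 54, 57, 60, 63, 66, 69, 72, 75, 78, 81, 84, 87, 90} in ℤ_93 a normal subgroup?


H = {0, 3, 6, 9, 12, 15, 18, 21, 24, 27, 30, 33, 36, 39, 42, 45, 48, 51, 54, 57, 60, 63, 66, 69, 72, 75, 78, 81, 84, 87, 90} in ℤ_93
ℤ_93 is abelian; every subgroup of an abelian group is normal

Yes, normal subgroup


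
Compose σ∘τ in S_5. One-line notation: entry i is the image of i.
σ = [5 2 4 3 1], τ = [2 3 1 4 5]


σ∘τ: apply τ first, then σ
1 →τ 2 →σ 2
2 →τ 3 →σ 4
3 →τ 1 →σ 5
4 →τ 4 →σ 3
5 →τ 5 →σ 1

σ∘τ = [2 4 5 3 1]


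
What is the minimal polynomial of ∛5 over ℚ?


∛5 satisfies x³ - 5 = 0, irreducible over ℚ (no rational root; 5 is not a perfect cube)

Minimal polynomial: x³ - 5


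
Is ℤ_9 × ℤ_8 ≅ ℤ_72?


Comparing ℤ_9 × ℤ_8 and ℤ_72:
gcd(9,8) = 1, so ℤ_9 × ℤ_8 ≅ ℤ_72 (CRT)

Yes, ℤ_9 × ℤ_8 ≅ ℤ_72


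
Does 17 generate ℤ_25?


g generates ℤ_n iff gcd(g, n) = 1
gcd(17, 25) = 1
Since gcd = 1, 17 is a generator.

Yes, 17 generates ℤ_25


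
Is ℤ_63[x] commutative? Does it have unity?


ℤ_63 has zero divisors (3·21 ≡ 0), and these lift to constant zero divisors in ℤ_63[x]; so not an integral domain
Commutative: Yes
Integral domain: No
Has unity: Yes

ℤ_63[x]: Commutative=Yes, Unity=Yes


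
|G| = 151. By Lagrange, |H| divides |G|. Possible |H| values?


Lagrange's theorem: |H| divides |G|
|G| = 151
Divisors of 151: 1, 151

Possible subgroup orders: {1, 151}


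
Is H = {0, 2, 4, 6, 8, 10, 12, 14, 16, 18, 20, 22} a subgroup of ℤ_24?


Subgroup test for H = {0, 2, 4, 6, 8, 10, 12, 14, 16, 18, 20, 22} in (ℤ_24, +):
(1) 0 ∈ H? Yes
(2) Closure: for all a,b ∈ H, (a+b) mod 24 ∈ H? Yes
(3) Inverses: for all a ∈ H, -a mod 24 ∈ H? Yes

Yes, H is a subgroup of ℤ_24


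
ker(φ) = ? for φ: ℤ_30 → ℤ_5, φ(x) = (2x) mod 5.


Kernel = preimage of identity
ker(φ) = {x ∈ ℤ_30 : 2x ≡ 0 (mod 5)}. Since 5 | 30, φ is well-defined. The kernel is the cyclic subgroup ⟨5⟩ of ℤ_30 (order 6), i.e. {0, 5, 10, 15, 20, 25}

ker(φ) = {0, 5, 10, 15, 20, 25}


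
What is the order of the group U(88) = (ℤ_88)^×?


U(n) is the group of units mod n; |U(n)| = φ(n)
|U(88)| = φ(88) = 40

|U(88) = (ℤ_88)^×| = 40


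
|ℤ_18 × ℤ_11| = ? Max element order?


|ℤ_18 × ℤ_11| = 18 × 11 = 198
Max element order = lcm(18,11) = 198
Cyclic? Yes (gcd=1)

|ℤ_18×ℤ_11| = 198, max element order = 198


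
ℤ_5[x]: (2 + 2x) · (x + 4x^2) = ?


Expand and collect like terms; reduce coefficients mod 5:
x^0: 2·0 = 0 ≡ 0 (mod 5)
x^1: 2·1 + 2·0 = 2 ≡ 2 (mod 5)
x^2: 2·4 + 2·1 = 10 ≡ 0 (mod 5)
x^3: 2·4 = 8 ≡ 3 (mod 5)
Result: 2x + 3x^3

f · g = 2x + 3x^3


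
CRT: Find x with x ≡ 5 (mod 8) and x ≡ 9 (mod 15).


m₁ = 8, m₂ = 15, gcd = 1, so CRT applies. M = m₁·m₂ = 120
Let M₁ = M/m₁ = 15, M₂ = M/m₂ = 8
Find y₁ ≡ M₁⁻¹ (mod m₁): 15⁻¹ ≡ 7 (mod 8)
Find y₂ ≡ M₂⁻¹ (mod m₂): 8⁻¹ ≡ 2 (mod 15)
x = a₁·M₁·y₁ + a₂·M₂·y₂ = 5·15·7 + 9·8·2 = 669
Reduce mod 120: x ≡ 69
Check: 69 mod 8 = 5 ✓, 69 mod 15 = 9 ✓

x ≡ 69 (mod 120)


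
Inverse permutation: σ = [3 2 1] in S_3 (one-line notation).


To find σ⁻¹, swap domain and range:
σ(1) = 3 → σ⁻¹(3) = 1
σ(2) = 2 → σ⁻¹(2) = 2
σ(3) = 1 → σ⁻¹(1) = 3

σ⁻¹ = [3 2 1]


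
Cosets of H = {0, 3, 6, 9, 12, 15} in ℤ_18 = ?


H = {0, 3, 6, 9, 12, 15}, |H| = 6
Number of cosets = |G|/|H| = 18/6 = 3
0 + H = {0, 3, 6, 9, 12, 15}
1 + H = {1, 4, 7, 10, 13, 16}
2 + H = {2, 5, 8, 11, 14, 17}

Cosets: 0+H={0,3,6,9,12,15}; 1+H={1,4,7,10,13,16}; 2+H={2,5,8,11,14,17}


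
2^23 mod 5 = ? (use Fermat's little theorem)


Fermat's little theorem: if p is prime and gcd(a,p)=1, then a^(p-1) ≡ 1 (mod p)
p = 5 is prime, gcd(2,5) = 1
Reduce exponent: 23 mod 4 = 3
So 2^23 ≡ 2^3 (mod 5)
2^3 mod 5 = 3

2^23 ≡ 3 (mod 5)


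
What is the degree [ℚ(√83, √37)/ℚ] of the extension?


[ℚ(√83,√37):ℚ] = [ℚ(√83,√37):ℚ(√83)]·[ℚ(√83):ℚ] = 2·2 = 4

[ℚ(√83, √37)/ℚ] = 4


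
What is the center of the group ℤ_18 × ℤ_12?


Z(G) = {g ∈ G | gx = xg for all x ∈ G}
Direct product of abelian groups is abelian, so Z(G) = G

Z(ℤ_18 × ℤ_12) = ℤ_18 × ℤ_12


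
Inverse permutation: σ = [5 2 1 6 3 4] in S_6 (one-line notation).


To find σ⁻¹, swap domain and range:
σ(1) = 5 → σ⁻¹(5) = 1
σ(2) = 2 → σ⁻¹(2) = 2
σ(3) = 1 → σ⁻¹(1) = 3
σ(4) = 6 → σ⁻¹(6) = 4
σ(5) = 3 → σ⁻¹(3) = 5
σ(6) = 4 → σ⁻¹(4) = 6

σ⁻¹ = [3 2 5 6 1 4]


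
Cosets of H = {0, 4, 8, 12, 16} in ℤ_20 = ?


H = {0, 4, 8, 12, 16}, |H| = 5
Number of cosets = |G|/|H| = 20/5 = 4
0 + H = {0, 4, 8, 12, 16}
1 + H = {1, 5, 9, 13, 17}
2 + H = {2, 6, 10, 14, 18}
3 + H = {3, 7, 11, 15, 19}

Cosets: 0+H={0,4,8,12,16}; 1+H={1,5,9,13,17}; 2+H={2,6,10,14,18}; 3+H={3,7,11,15,19}


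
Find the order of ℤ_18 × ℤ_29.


|A × B| = |A| · |B|
|ℤ_18 × ℤ_29| = 18 × 29 = 522

|ℤ_18 × ℤ_29| = 522


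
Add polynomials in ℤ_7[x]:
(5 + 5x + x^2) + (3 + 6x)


Add coefficients mod 7:
x^0: 5 + 3 = 1 (mod 7)
x^1: 5 + 6 = 4 (mod 7)
x^2: 1 + 0 = 1 (mod 7)
Result: 1 + 4x + x^2

f + g = 1 + 4x + x^2


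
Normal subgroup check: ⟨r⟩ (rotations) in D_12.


H = ⟨r⟩ (rotations) in D_12
The rotation subgroup ⟨r⟩ has index 2 in D_12, so it is normal

Yes, normal subgroup


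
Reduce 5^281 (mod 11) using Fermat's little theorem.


Fermat's little theorem: if p is prime and gcd(a,p)=1, then a^(p-1) ≡ 1 (mod p)
p = 11 is prime, gcd(5,11) = 1
Reduce exponent: 281 mod 10 = 1
So 5^281 ≡ 5^1 (mod 11)
5^1 mod 11 = 5

5^281 ≡ 5 (mod 11)


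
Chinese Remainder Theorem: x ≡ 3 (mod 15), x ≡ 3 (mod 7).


m₁ = 15, m₂ = 7, gcd = 1, so CRT applies. M = m₁·m₂ = 105
Let M₁ = M/m₁ = 7, M₂ = M/m₂ = 15
Find y₁ ≡ M₁⁻¹ (mod m₁): 7⁻¹ ≡ 13 (mod 15)
Find y₂ ≡ M₂⁻¹ (mod m₂): 15⁻¹ ≡ 1 (mod 7)
x = a₁·M₁·y₁ + a₂·M₂·y₂ = 3·7·13 + 3·15·1 = 318
Reduce mod 105: x ≡ 3
Check: 3 mod 15 = 3 ✓, 3 mod 7 = 3 ✓

x ≡ 3 (mod 105)


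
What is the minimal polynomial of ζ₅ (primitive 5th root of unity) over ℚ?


ζ₅ is a root of Φ₅(x) = x⁴ + x³ + x² + x + 1, irreducible over ℚ

Minimal polynomial: x⁴ + x³ + x² + x + 1


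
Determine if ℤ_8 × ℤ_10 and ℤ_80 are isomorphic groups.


Comparing ℤ_8 × ℤ_10 and ℤ_80:
gcd(8,10) = 2 ≠ 1. Max element order in ℤ_8×ℤ_10 is lcm(8,10) = 40 < 80, so it has no element of order 80

No, ℤ_8 × ℤ_10 ≇ ℤ_80


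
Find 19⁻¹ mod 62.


Use the extended Euclidean algorithm to write 1 = 19·s + 62·t; then s mod 62 is the inverse.
Euclidean algorithm:
  19 = 0·62 + 19
  62 = 3·19 + 5
  19 = 3·5 + 4
  5 = 1·4 + 1
  4 = 4·1 + 0
gcd(19,62) = 1
Back-substitution gives: 19·(-13) + 62·(4) = 1
So 19⁻¹ ≡ -13 ≡ 49 (mod 62)
Check: 19 × 49 = 931 ≡ 1 (mod 62) ✓

19⁻¹ ≡ 49 (mod 62)


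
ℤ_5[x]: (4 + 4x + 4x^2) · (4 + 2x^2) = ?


Expand and collect like terms; reduce coefficients mod 5:
x^0: 4·4 = 16 ≡ 1 (mod 5)
x^1: 4·0 + 4·4 = 16 ≡ 1 (mod 5)
x^2: 4·2 + 4·0 + 4·4 = 24 ≡ 4 (mod 5)
x^3: 4·2 + 4·0 = 8 ≡ 3 (mod 5)
x^4: 4·2 = 8 ≡ 3 (mod 5)
Result: 1 + x + 4x^2 + 3x^3 + 3x^4

f · g = 1 + x + 4x^2 + 3x^3 + 3x^4


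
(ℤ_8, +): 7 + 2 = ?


Operation: addition mod 8
7 + 2 = (a + b) mod 8 with a = 7, b = 2

7 + 2 = 1


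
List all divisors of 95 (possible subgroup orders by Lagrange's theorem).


Lagrange's theorem: |H| divides |G|
|G| = 95
Divisors of 95: 1, 5, 19, 95

Possible subgroup orders: {1, 5, 19, 95}


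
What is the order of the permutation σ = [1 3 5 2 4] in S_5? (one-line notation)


Cycle decomposition: (2 3 5 4)
Cycle lengths: 4
Order = lcm(4) = 4

ord(σ) = 4


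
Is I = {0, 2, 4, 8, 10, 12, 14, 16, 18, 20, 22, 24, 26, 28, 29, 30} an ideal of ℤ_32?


Check ideal conditions for I = {0, 2, 4, 8, 10, 12, 14, 16, 18, 20, 22, 24, 26, 28, 29, 30} in ℤ_32:
(1) I is an additive subgroup? No
(2) For r ∈ ℤ_32 and a ∈ I: r·a ∈ I? No  [counterexample: r=3, a=2, r·a mod 32 = 6 ∉ I]

No, I is not an ideal of ℤ_32


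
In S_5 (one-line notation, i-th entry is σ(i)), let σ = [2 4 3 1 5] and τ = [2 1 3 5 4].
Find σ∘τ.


σ∘τ: apply τ first, then σ
1 →τ 2 →σ 4
2 →τ 1 →σ 2
3 →τ 3 →σ 3
4 →τ 5 →σ 5
5 →τ 4 →σ 1

σ∘τ = [4 2 3 5 1]


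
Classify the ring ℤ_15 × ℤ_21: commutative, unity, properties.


Direct product ring; commutative with unity (1,1); but (1,0)·(0,1) = (0,0) gives zero divisors, so not an integral domain
Commutative: Yes
Integral domain: No
Has unity: Yes

ℤ_15 × ℤ_21: Commutative=Yes, Unity=Yes


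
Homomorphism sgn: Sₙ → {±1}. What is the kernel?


Kernel = preimage of identity
ker(sgn) = even permutations = Aₙ

ker(sgn) = Aₙ


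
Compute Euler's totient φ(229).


Factor n: 229 = 229
φ(n) = n · ∏(1 - 1/p) over distinct primes p | n
φ(229) = 229 · (1 - 1/229) = 228

φ(229) = 228


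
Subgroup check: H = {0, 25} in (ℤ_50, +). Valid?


Subgroup test for H = {0, 25} in (ℤ_50, +):
(1) 0 ∈ H? Yes
(2) Closure: for all a,b ∈ H, (a+b) mod 50 ∈ H? Yes
(3) Inverses: for all a ∈ H, -a mod 50 ∈ H? Yes

Yes, H is a subgroup of ℤ_50


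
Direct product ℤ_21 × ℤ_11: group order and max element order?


|ℤ_21 × ℤ_11| = 21 × 11 = 231
Max element order = lcm(21,11) = 231
Cyclic? Yes (gcd=1)

|ℤ_21×ℤ_11| = 231, max element order = 231


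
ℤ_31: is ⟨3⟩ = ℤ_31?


g generates ℤ_n iff gcd(g, n) = 1
gcd(3, 31) = 1
Since gcd = 1, 3 is a generator.

Yes, 3 generates ℤ_31


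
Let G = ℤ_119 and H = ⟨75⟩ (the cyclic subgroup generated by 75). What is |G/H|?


|⟨75⟩| = n / gcd(75, 119) = 119 / 1 = 119
H is normal (ℤ_119 is abelian).
|G/H| = |G| / |H| = 119 / 119 = 1

|G/H| = 1


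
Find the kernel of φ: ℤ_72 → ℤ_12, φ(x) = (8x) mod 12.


Kernel = preimage of identity
ker(φ) = {x ∈ ℤ_72 : 8x ≡ 0 (mod 12)}. Since 12 | 72, φ is well-defined. The kernel is the cyclic subgroup ⟨3⟩ of ℤ_72 (order 24), i.e. {0, 3, 6, 9, 12, 15, 18, 21, 24, 27, 30, 33, 36, 39, 42, 45, 48, 51, 54, 57, 60, 63, 66, 69}

ker(φ) = {0, 3, 6, 9, 12, 15, 18, 21, 24, 27, 30, 33, 36, 39, 42, 45, 48, 51, 54, 57, 60, 63, 66, 69}


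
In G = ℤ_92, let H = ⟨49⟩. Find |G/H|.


|⟨49⟩| = n / gcd(49, 92) = 92 / 1 = 92
H is normal (ℤ_92 is abelian).
|G/H| = |G| / |H| = 92 / 92 = 1

|G/H| = 1


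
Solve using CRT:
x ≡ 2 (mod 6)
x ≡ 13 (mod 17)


m₁ = 6, m₂ = 17, gcd = 1, so CRT applies. M = m₁·m₂ = 102
Let M₁ = M/m₁ = 17, M₂ = M/m₂ = 6
Find y₁ ≡ M₁⁻¹ (mod m₁): 17⁻¹ ≡ 5 (mod 6)
Find y₂ ≡ M₂⁻¹ (mod m₂): 6⁻¹ ≡ 3 (mod 17)
x = a₁·M₁·y₁ + a₂·M₂·y₂ = 2·17·5 + 13·6·3 = 404
Reduce mod 102: x ≡ 98
Check: 98 mod 6 = 2 ✓, 98 mod 17 = 13 ✓

x ≡ 98 (mod 102)


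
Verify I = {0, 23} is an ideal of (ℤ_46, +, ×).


Check ideal conditions for I = {0, 23} in ℤ_46:
(1) I is an additive subgroup? Yes
(2) For r ∈ ℤ_46 and a ∈ I: r·a ∈ I? Yes

Yes, I is an ideal of ℤ_46


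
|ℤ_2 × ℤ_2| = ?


|A × B| = |A| · |B|
|ℤ_2 × ℤ_2| = 2 × 2 = 4

|ℤ_2 × ℤ_2| = 4


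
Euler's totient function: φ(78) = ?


Factor n: 78 = 2 × 3 × 13
φ(n) = n · ∏(1 - 1/p) over distinct primes p | n
φ(78) = 78 · (1 - 1/2) · (1 - 1/3) · (1 - 1/13) = 24

φ(78) = 24


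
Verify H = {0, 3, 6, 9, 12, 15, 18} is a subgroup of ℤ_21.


Subgroup test for H = {0, 3, 6, 9, 12, 15, 18} in (ℤ_21, +):
(1) 0 ∈ H? Yes
(2) Closure: for all a,b ∈ H, (a+b) mod 21 ∈ H? Yes
(3) Inverses: for all a ∈ H, -a mod 21 ∈ H? Yes

Yes, H is a subgroup of ℤ_21


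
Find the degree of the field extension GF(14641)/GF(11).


GF(14641) = GF(11^4), so the extension degree is 4

[GF(14641)/GF(11)] = 4


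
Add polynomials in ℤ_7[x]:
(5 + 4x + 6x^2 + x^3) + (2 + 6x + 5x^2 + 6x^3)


Add coefficients mod 7:
x^0: 5 + 2 = 0 (mod 7)
x^1: 4 + 6 = 3 (mod 7)
x^2: 6 + 5 = 4 (mod 7)
x^3: 1 + 6 = 0 (mod 7)
Result: 3x + 4x^2

f + g = 3x + 4x^2


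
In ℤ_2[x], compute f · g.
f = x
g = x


Expand and collect like terms; reduce coefficients mod 2:
x^0: 0·0 = 0 ≡ 0 (mod 2)
x^1: 0·1 + 1·0 = 0 ≡ 0 (mod 2)
x^2: 1·1 = 1 ≡ 1 (mod 2)
Result: x^2

f · g = x^2


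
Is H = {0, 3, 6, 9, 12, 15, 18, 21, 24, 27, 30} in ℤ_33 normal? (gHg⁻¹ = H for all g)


H = {0, 3, 6, 9, 12, 15, 18, 21, 24, 27, 30} in ℤ_33
ℤ_33 is abelian; every subgroup of an abelian group is normal

Yes, normal subgroup


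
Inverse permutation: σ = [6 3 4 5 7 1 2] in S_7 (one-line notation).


To find σ⁻¹, swap domain and range:
σ(1) = 6 → σ⁻¹(6) = 1
σ(2) = 3 → σ⁻¹(3) = 2
σ(3) = 4 → σ⁻¹(4) = 3
σ(4) = 5 → σ⁻¹(5) = 4
σ(5) = 7 → σ⁻¹(7) = 5
σ(6) = 1 → σ⁻¹(1) = 6
σ(7) = 2 → σ⁻¹(2) = 7

σ⁻¹ = [6 7 2 3 4 1 5]


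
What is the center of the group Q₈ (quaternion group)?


Z(G) = {g ∈ G | gx = xg for all x ∈ G}
In Q₈ = {±1, ±i, ±j, ±k}, only ±1 commute with every element

Z(Q₈ (quaternion group)) = {1, -1}


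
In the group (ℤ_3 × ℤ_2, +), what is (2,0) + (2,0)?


Operation: componentwise addition mod (3, 2)
(2,0) + (2,0) = ((a₁+b₁) mod 3, (a₂+b₂) mod 2) with a = (2,0), b = (2,0)

(2,0) + (2,0) = (1,0)


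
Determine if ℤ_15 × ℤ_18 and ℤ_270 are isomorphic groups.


Comparing ℤ_15 × ℤ_18 and ℤ_270:
gcd(15,18) = 3 ≠ 1. Max element order in ℤ_15×ℤ_18 is lcm(15,18) = 90 < 270, so it has no element of order 270

No, ℤ_15 × ℤ_18 ≇ ℤ_270


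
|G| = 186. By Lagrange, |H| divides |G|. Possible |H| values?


Lagrange's theorem: |H| divides |G|
|G| = 186
Divisors of 186: 1, 2, 3, 6, 31, 62, 93, 186

Possible subgroup orders: {1, 2, 3, 6, 31, 62, 93, 186}


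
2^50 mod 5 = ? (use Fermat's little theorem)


Fermat's little theorem: if p is prime and gcd(a,p)=1, then a^(p-1) ≡ 1 (mod p)
p = 5 is prime, gcd(2,5) = 1
Reduce exponent: 50 mod 4 = 2
So 2^50 ≡ 2^2 (mod 5)
2^2 mod 5 = 4

2^50 ≡ 4 (mod 5)


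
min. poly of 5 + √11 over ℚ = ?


Let α = 5 + √11. Then α - 5 = √11, so (α - 5)² = 11, giving α² - 10α + 14 = 0. Degree 2 and α ∉ ℚ, so this is the minimal polynomial.

Minimal polynomial: x² - 10x + 14


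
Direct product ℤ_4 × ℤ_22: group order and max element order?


|ℤ_4 × ℤ_22| = 4 × 22 = 88
Max element order = lcm(4,22) = 44
Cyclic? No (gcd=2)

|ℤ_4×ℤ_22| = 88, max element order = 44


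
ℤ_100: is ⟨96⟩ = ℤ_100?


g generates ℤ_n iff gcd(g, n) = 1
gcd(96, 100) = 4
Since gcd = 4 ≠ 1, ⟨96⟩ has order 25 < 100, so 96 is not a generator.

No, 96 does not generate ℤ_100


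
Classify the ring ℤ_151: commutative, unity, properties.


ℤ_151 is a commutative ring with unity 1; 151 is prime, so ℤ_151 is a field (hence an integral domain)
Commutative: Yes
Integral domain: Yes
Has unity: Yes

ℤ_151: Commutative=Yes, Unity=Yes


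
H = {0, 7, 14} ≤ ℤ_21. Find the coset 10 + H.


10 + H = {10 + h (mod 21) : h ∈ H}
10+0=10, 10+7=17, 10+14=3
10 + H = {3, 10, 17} = 3 + H

10 + H = {3, 10, 17}


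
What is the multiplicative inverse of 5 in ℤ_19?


Use the extended Euclidean algorithm to write 1 = 5·s + 19·t; then s mod 19 is the inverse.
Euclidean algorithm:
  5 = 0·19 + 5
  19 = 3·5 + 4
  5 = 1·4 + 1
  4 = 4·1 + 0
gcd(5,19) = 1
Back-substitution gives: 5·(4) + 19·(-1) = 1
So 5⁻¹ ≡ 4 ≡ 4 (mod 19)
Check: 5 × 4 = 20 ≡ 1 (mod 19) ✓

5⁻¹ ≡ 4 (mod 19)


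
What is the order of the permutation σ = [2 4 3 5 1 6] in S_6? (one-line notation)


Cycle decomposition: (1 2 4 5)
Cycle lengths: 4
Order = lcm(4) = 4

ord(σ) = 4


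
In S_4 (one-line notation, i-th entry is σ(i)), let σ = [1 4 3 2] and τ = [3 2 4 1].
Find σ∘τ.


σ∘τ: apply τ first, then σ
1 →τ 3 →σ 3
2 →τ 2 →σ 4
3 →τ 4 →σ 2
4 →τ 1 →σ 1

σ∘τ = [3 4 2 1]


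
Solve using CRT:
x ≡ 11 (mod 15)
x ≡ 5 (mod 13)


m₁ = 15, m₂ = 13, gcd = 1, so CRT applies. M = m₁·m₂ = 195
Let M₁ = M/m₁ = 13, M₂ = M/m₂ = 15
Find y₁ ≡ M₁⁻¹ (mod m₁): 13⁻¹ ≡ 7 (mod 15)
Find y₂ ≡ M₂⁻¹ (mod m₂): 15⁻¹ ≡ 7 (mod 13)
x = a₁·M₁·y₁ + a₂·M₂·y₂ = 11·13·7 + 5·15·7 = 1526
Reduce mod 195: x ≡ 161
Check: 161 mod 15 = 11 ✓, 161 mod 13 = 5 ✓

x ≡ 161 (mod 195)


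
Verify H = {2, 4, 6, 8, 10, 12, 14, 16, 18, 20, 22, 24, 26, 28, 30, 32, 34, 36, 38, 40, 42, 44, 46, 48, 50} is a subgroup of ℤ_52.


Subgroup test for H = {2, 4, 6, 8, 10, 12, 14, 16, 18, 20, 22, 24, 26, 28, 30, 32, 34, 36, 38, 40, 42, 44, 46, 48, 50} in (ℤ_52, +):
(1) 0 ∈ H? No
(2) Closure: for all a,b ∈ H, (a+b) mod 52 ∈ H? No  [counterexample: 2 + 50 = 0 ∉ H]
(3) Inverses: for all a ∈ H, -a mod 52 ∈ H? Yes

No, H is not a subgroup of ℤ_52


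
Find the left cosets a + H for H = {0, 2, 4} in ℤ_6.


H = {0, 2, 4}, |H| = 3
Number of cosets = |G|/|H| = 6/3 = 2
0 + H = {0, 2, 4}
1 + H = {1, 3, 5}

Cosets: 0+H={0,2,4}; 1+H={1,3,5}


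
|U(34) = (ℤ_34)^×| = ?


U(n) is the group of units mod n; |U(n)| = φ(n)
|U(34)| = φ(34) = 16

|U(34) = (ℤ_34)^×| = 16


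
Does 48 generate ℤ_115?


g generates ℤ_n iff gcd(g, n) = 1
gcd(48, 115) = 1
Since gcd = 1, 48 is a generator.

Yes, 48 generates ℤ_115


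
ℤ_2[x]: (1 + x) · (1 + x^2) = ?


Expand and collect like terms; reduce coefficients mod 2:
x^0: 1·1 = 1 ≡ 1 (mod 2)
x^1: 1·0 + 1·1 = 1 ≡ 1 (mod 2)
x^2: 1·1 + 1·0 = 1 ≡ 1 (mod 2)
x^3: 1·1 = 1 ≡ 1 (mod 2)
Result: 1 + x + x^2 + x^3

f · g = 1 + x + x^2 + x^3


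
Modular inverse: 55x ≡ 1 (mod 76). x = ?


Use the extended Euclidean algorithm to write 1 = 55·s + 76·t; then s mod 76 is the inverse.
Euclidean algorithm:
  55 = 0·76 + 55
  76 = 1·55 + 21
  55 = 2·21 + 13
  21 = 1·13 + 8
  13 = 1·8 + 5
  8 = 1·5 + 3
  5 = 1·3 + 2
  3 = 1·2 + 1
  2 = 2·1 + 0
gcd(55,76) = 1
Back-substitution gives: 55·(-29) + 76·(21) = 1
So 55⁻¹ ≡ -29 ≡ 47 (mod 76)
Check: 55 × 47 = 2585 ≡ 1 (mod 76) ✓

55⁻¹ ≡ 47 (mod 76)


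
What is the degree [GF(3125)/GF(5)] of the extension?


GF(3125) = GF(5^5), so the extension degree is 5

[GF(3125)/GF(5)] = 5


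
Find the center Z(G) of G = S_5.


Z(G) = {g ∈ G | gx = xg for all x ∈ G}
S_n is non-abelian for n ≥ 3; Z(S_5) is trivial

Z(S_5) = {e}


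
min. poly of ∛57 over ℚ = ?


∛57 satisfies x³ - 57 = 0, irreducible over ℚ (no rational root; 57 is not a perfect cube)

Minimal polynomial: x³ - 57


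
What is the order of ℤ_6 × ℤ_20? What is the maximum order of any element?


|ℤ_6 × ℤ_20| = 6 × 20 = 120
Max element order = lcm(6,20) = 60
Cyclic? No (gcd=2)

|ℤ_6×ℤ_20| = 120, max element order = 60


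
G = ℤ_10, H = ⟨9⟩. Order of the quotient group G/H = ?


|⟨9⟩| = n / gcd(9, 10) = 10 / 1 = 10
H is normal (ℤ_10 is abelian).
|G/H| = |G| / |H| = 10 / 10 = 1

|G/H| = 1


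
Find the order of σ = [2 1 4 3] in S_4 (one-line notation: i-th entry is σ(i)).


Cycle decomposition: (1 2) (3 4)
Cycle lengths: 2, 2
Order = lcm(2, 2) = 2

ord(σ) = 2


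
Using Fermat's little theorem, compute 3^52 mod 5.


Fermat's little theorem: if p is prime and gcd(a,p)=1, then a^(p-1) ≡ 1 (mod p)
p = 5 is prime, gcd(3,5) = 1
Reduce exponent: 52 mod 4 = 0
So 3^52 ≡ 3^0 (mod 5)
3^0 = 1

3^52 ≡ 1 (mod 5)


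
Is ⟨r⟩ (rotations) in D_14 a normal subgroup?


H = ⟨r⟩ (rotations) in D_14
The rotation subgroup ⟨r⟩ has index 2 in D_14, so it is normal

Yes, normal subgroup


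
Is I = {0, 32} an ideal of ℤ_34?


Check ideal conditions for I = {0, 32} in ℤ_34:
(1) I is an additive subgroup? No
(2) For r ∈ ℤ_34 and a ∈ I: r·a ∈ I? No  [counterexample: r=2, a=32, r·a mod 34 = 30 ∉ I]

No, I is not an ideal of ℤ_34


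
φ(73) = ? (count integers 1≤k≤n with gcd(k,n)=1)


Factor n: 73 = 73
φ(n) = n · ∏(1 - 1/p) over distinct primes p | n
φ(73) = 73 · (1 - 1/73) = 72

φ(73) = 72


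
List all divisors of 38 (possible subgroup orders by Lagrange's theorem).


Lagrange's theorem: |H| divides |G|
|G| = 38
Divisors of 38: 1, 2, 19, 38

Possible subgroup orders: {1, 2, 19, 38}


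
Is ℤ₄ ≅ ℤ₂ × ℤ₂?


Comparing ℤ₄ and ℤ₂ × ℤ₂:
ℤ₄ has an element of order 4; ℤ₂×ℤ₂ has exponent 2

No, ℤ₄ ≇ ℤ₂ × ℤ₂


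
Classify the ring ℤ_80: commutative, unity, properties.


ℤ_80 is a commutative ring with unity 1; 80 = 2×40 is composite, so 2·40 ≡ 0 gives zero divisors (not an integral domain)
Commutative: Yes
Integral domain: No
Has unity: Yes

ℤ_80: Commutative=Yes, Unity=Yes


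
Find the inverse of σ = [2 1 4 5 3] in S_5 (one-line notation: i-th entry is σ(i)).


To find σ⁻¹, swap domain and range:
σ(1) = 2 → σ⁻¹(2) = 1
σ(2) = 1 → σ⁻¹(1) = 2
σ(3) = 4 → σ⁻¹(4) = 3
σ(4) = 5 → σ⁻¹(5) = 4
σ(5) = 3 → σ⁻¹(3) = 5

σ⁻¹ = [2 1 5 3 4]


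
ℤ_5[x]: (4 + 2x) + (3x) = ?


Add coefficients mod 5:
x^0: 4 + 0 = 4 (mod 5)
x^1: 2 + 3 = 0 (mod 5)
Result: 4

f + g = 4


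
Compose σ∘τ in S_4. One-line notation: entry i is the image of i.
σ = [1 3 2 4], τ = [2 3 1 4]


σ∘τ: apply τ first, then σ
1 →τ 2 →σ 3
2 →τ 3 →σ 2
3 →τ 1 →σ 1
4 →τ 4 →σ 4

σ∘τ = [3 2 1 4]


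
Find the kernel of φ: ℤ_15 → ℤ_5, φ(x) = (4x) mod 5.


Kernel = preimage of identity
ker(φ) = {x ∈ ℤ_15 : 4x ≡ 0 (mod 5)}. Since 5 | 15, φ is well-defined. The kernel is the cyclic subgroup ⟨5⟩ of ℤ_15 (order 3), i.e. {0, 5, 10}

ker(φ) = {0, 5, 10}


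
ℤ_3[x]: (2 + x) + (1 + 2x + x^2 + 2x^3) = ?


Add coefficients mod 3:
x^0: 2 + 1 = 0 (mod 3)
x^1: 1 + 2 = 0 (mod 3)
x^2: 0 + 1 = 1 (mod 3)
x^3: 0 + 2 = 2 (mod 3)
Result: x^2 + 2x^3

f + g = x^2 + 2x^3


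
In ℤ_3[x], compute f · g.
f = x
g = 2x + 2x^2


Expand and collect like terms; reduce coefficients mod 3:
x^0: 0·0 = 0 ≡ 0 (mod 3)
x^1: 0·2 + 1·0 = 0 ≡ 0 (mod 3)
x^2: 0·2 + 1·2 = 2 ≡ 2 (mod 3)
x^3: 1·2 = 2 ≡ 2 (mod 3)
Result: 2x^2 + 2x^3

f · g = 2x^2 + 2x^3


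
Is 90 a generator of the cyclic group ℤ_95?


g generates ℤ_n iff gcd(g, n) = 1
gcd(90, 95) = 5
Since gcd = 5 ≠ 1, ⟨90⟩ has order 19 < 95, so 90 is not a generator.

No, 90 does not generate ℤ_95


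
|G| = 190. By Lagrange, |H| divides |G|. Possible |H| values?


Lagrange's theorem: |H| divides |G|
|G| = 190
Divisors of 190: 1, 2, 5, 10, 19, 38, 95, 190

Possible subgroup orders: {1, 2, 5, 10, 19, 38, 95, 190}


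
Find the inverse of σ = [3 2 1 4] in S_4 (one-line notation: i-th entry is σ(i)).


To find σ⁻¹, swap domain and range:
σ(1) = 3 → σ⁻¹(3) = 1
σ(2) = 2 → σ⁻¹(2) = 2
σ(3) = 1 → σ⁻¹(1) = 3
σ(4) = 4 → σ⁻¹(4) = 4

σ⁻¹ = [3 2 1 4]


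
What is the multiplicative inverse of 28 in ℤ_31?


Use the extended Euclidean algorithm to write 1 = 28·s + 31·t; then s mod 31 is the inverse.
Euclidean algorithm:
  28 = 0·31 + 28
  31 = 1·28 + 3
  28 = 9·3 + 1
  3 = 3·1 + 0
gcd(28,31) = 1
Back-substitution gives: 28·(10) + 31·(-9) = 1
So 28⁻¹ ≡ 10 ≡ 10 (mod 31)
Check: 28 × 10 = 280 ≡ 1 (mod 31) ✓

28⁻¹ ≡ 10 (mod 31)


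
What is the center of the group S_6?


Z(G) = {g ∈ G | gx = xg for all x ∈ G}
S_n is non-abelian for n ≥ 3; Z(S_6) is trivial

Z(S_6) = {e}


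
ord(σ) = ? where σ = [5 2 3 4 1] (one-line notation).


Cycle decomposition: (1 5)
Cycle lengths: 2
Order = lcm(2) = 2

ord(σ) = 2


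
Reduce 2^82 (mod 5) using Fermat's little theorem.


Fermat's little theorem: if p is prime and gcd(a,p)=1, then a^(p-1) ≡ 1 (mod p)
p = 5 is prime, gcd(2,5) = 1
Reduce exponent: 82 mod 4 = 2
So 2^82 ≡ 2^2 (mod 5)
2^2 mod 5 = 4

2^82 ≡ 4 (mod 5)


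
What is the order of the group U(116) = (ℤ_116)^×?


U(n) is the group of units mod n; |U(n)| = φ(n)
|U(116)| = φ(116) = 56

|U(116) = (ℤ_116)^×| = 56


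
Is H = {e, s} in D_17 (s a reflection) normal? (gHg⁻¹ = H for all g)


H = {e, s} in D_17 (s a reflection)
r·s·r⁻¹ = sr⁻² ≠ s for n ≥ 3, so {e, s} is not closed under conjugation

No, not a normal subgroup


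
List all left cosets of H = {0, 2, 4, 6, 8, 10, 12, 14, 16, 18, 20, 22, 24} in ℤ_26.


H = {0, 2, 4, 6, 8, 10, 12, 14, 16, 18, 20, 22, 24}, |H| = 13
Number of cosets = |G|/|H| = 26/13 = 2
0 + H = {0, 2, 4, 6, 8, 10, 12, 14, 16, 18, 20, 22, 24}
1 + H = {1, 3, 5, 7, 9, 11, 13, 15, 17, 19, 21, 23, 25}

Cosets: 0+H={0,2,4,6,8,10,12,14,16,18,20,22,24}; 1+H={1,3,5,7,9,11,13,15,17,19,21,23,25}


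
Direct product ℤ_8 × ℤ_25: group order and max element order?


|ℤ_8 × ℤ_25| = 8 × 25 = 200
Max element order = lcm(8,25) = 200
Cyclic? Yes (gcd=1)

|ℤ_8×ℤ_25| = 200, max element order = 200


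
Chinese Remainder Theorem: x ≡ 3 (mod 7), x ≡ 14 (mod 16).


m₁ = 7, m₂ = 16, gcd = 1, so CRT applies. M = m₁·m₂ = 112
Let M₁ = M/m₁ = 16, M₂ = M/m₂ = 7
Find y₁ ≡ M₁⁻¹ (mod m₁): 16⁻¹ ≡ 4 (mod 7)
Find y₂ ≡ M₂⁻¹ (mod m₂): 7⁻¹ ≡ 7 (mod 16)
x = a₁·M₁·y₁ + a₂·M₂·y₂ = 3·16·4 + 14·7·7 = 878
Reduce mod 112: x ≡ 94
Check: 94 mod 7 = 3 ✓, 94 mod 16 = 14 ✓

x ≡ 94 (mod 112)


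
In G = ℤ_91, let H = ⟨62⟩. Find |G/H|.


|⟨62⟩| = n / gcd(62, 91) = 91 / 1 = 91
H is normal (ℤ_91 is abelian).
|G/H| = |G| / |H| = 91 / 91 = 1

|G/H| = 1


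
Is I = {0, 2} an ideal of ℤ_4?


Check ideal conditions for I = {0, 2} in ℤ_4:
(1) I is an additive subgroup? Yes
(2) For r ∈ ℤ_4 and a ∈ I: r·a ∈ I? Yes

Yes, I is an ideal of ℤ_4


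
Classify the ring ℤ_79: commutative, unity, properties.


ℤ_79 is a commutative ring with unity 1; 79 is prime, so ℤ_79 is a field (hence an integral domain)
Commutative: Yes
Integral domain: Yes
Has unity: Yes

ℤ_79: Commutative=Yes, Unity=Yes


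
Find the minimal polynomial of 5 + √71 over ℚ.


Let α = 5 + √71. Then α - 5 = √71, so (α - 5)² = 71, giving α² - 10α - 46 = 0. Degree 2 and α ∉ ℚ, so this is the minimal polynomial.

Minimal polynomial: x² - 10x - 46


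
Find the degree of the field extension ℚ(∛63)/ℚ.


∛63 has minimal polynomial x³ - 63 (irreducible over ℚ since 63 is not a perfect cube)

[ℚ(∛63)/ℚ] = 3


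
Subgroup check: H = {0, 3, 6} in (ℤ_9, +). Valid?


Subgroup test for H = {0, 3, 6} in (ℤ_9, +):
(1) 0 ∈ H? Yes
(2) Closure: for all a,b ∈ H, (a+b) mod 9 ∈ H? Yes
(3) Inverses: for all a ∈ H, -a mod 9 ∈ H? Yes

Yes, H is a subgroup of ℤ_9


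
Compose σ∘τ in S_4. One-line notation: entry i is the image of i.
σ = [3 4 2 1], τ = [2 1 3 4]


σ∘τ: apply τ first, then σ
1 →τ 2 →σ 4
2 →τ 1 →σ 3
3 →τ 3 →σ 2
4 →τ 4 →σ 1

σ∘τ = [4 3 2 1]


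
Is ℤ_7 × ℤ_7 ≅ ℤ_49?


Comparing ℤ_7 × ℤ_7 and ℤ_49:
gcd(7,7) = 7 ≠ 1. Max element order in ℤ_7×ℤ_7 is lcm(7,7) = 7 < 49, so it has no element of order 49

No, ℤ_7 × ℤ_7 ≇ ℤ_49


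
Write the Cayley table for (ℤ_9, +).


Elements: {0, 1, 2, 3, 4, 5, 6, 7, 8}
Operation: addition mod 9
Entry (a, b) = (a + b) mod 9

Cayley table:
  | 0 | 1 | 2 | 3 | 4 | 5 | 6 | 7 | 8
0 | 0 | 1 | 2 | 3 | 4 | 5 | 6 | 7 | 8
1 | 1 | 2 | 3 | 4 | 5 | 6 | 7 | 8 | 0
2 | 2 | 3 | 4 | 5 | 6 | 7 | 8 | 0 | 1
3 | 3 | 4 | 5 | 6 | 7 | 8 | 0 | 1 | 2
4 | 4 | 5 | 6 | 7 | 8 | 0 | 1 | 2 | 3
5 | 5 | 6 | 7 | 8 | 0 | 1 | 2 | 3 | 4
6 | 6 | 7 | 8 | 0 | 1 | 2 | 3 | 4 | 5
7 | 7 | 8 | 0 | 1 | 2 | 3 | 4 | 5 | 6
8 | 8 | 0 | 1 | 2 | 3 | 4 | 5 | 6 | 7
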